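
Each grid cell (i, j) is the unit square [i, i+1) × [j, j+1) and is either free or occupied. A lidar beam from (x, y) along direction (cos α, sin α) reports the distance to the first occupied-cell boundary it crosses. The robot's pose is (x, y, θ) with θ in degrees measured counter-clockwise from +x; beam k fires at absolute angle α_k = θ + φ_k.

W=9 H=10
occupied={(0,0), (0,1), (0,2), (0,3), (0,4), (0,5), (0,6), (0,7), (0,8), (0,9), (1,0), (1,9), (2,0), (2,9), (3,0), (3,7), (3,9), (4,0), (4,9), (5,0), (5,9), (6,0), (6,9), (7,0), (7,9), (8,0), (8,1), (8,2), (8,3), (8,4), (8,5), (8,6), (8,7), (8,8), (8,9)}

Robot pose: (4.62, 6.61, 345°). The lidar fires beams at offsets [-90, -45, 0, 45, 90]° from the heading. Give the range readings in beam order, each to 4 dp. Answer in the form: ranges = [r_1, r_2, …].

beam 1: φ=-90°, α=255°
  d=(-0.2588,-0.9659)  start (4,6)  tX=2.3955 tY=0.6315  stride 1/|dx|=3.8637 1/|dy|=1.0353
    cross y-line → (4,5), t=0.6315
    cross y-line → (4,4), t=1.6668
    cross x-line → (3,4), t=2.3955
    cross y-line → (3,3), t=2.7021
    cross y-line → (3,2), t=3.7373
    cross y-line → (3,1), t=4.7726
    cross y-line → (3,0), t=5.8079 (wall)
  → r_1 = 5.8079
beam 2: φ=-45°, α=300°
  d=(0.5000,-0.8660)  start (4,6)  tX=0.7600 tY=0.7044  stride 1/|dx|=2.0000 1/|dy|=1.1547
    cross y-line → (4,5), t=0.7044
    cross x-line → (5,5), t=0.7600
    cross y-line → (5,4), t=1.8591
    cross x-line → (6,4), t=2.7600
    cross y-line → (6,3), t=3.0138
    cross y-line → (6,2), t=4.1685
    cross x-line → (7,2), t=4.7600
    cross y-line → (7,1), t=5.3232
    cross y-line → (7,0), t=6.4779 (wall)
  → r_2 = 6.4779
beam 3: φ=0°, α=345°
  d=(0.9659,-0.2588)  start (4,6)  tX=0.3934 tY=2.3569  stride 1/|dx|=1.0353 1/|dy|=3.8637
    cross x-line → (5,6), t=0.3934
    cross x-line → (6,6), t=1.4287
    cross y-line → (6,5), t=2.3569
    cross x-line → (7,5), t=2.4640
    cross x-line → (8,5), t=3.4992 (wall)
  → r_3 = 3.4992
beam 4: φ=45°, α=30°
  d=(0.8660,0.5000)  start (4,6)  tX=0.4388 tY=0.7800  stride 1/|dx|=1.1547 1/|dy|=2.0000
    cross x-line → (5,6), t=0.4388
    cross y-line → (5,7), t=0.7800
    cross x-line → (6,7), t=1.5935
    cross x-line → (7,7), t=2.7482
    cross y-line → (7,8), t=2.7800
    cross x-line → (8,8), t=3.9029 (wall)
  → r_4 = 3.9029
beam 5: φ=90°, α=75°
  d=(0.2588,0.9659)  start (4,6)  tX=1.4682 tY=0.4038  stride 1/|dx|=3.8637 1/|dy|=1.0353
    cross y-line → (4,7), t=0.4038
    cross y-line → (4,8), t=1.4390
    cross x-line → (5,8), t=1.4682
    cross y-line → (5,9), t=2.4743 (wall)
  → r_5 = 2.4743

ranges = [5.8079, 6.4779, 3.4992, 3.9029, 2.4743]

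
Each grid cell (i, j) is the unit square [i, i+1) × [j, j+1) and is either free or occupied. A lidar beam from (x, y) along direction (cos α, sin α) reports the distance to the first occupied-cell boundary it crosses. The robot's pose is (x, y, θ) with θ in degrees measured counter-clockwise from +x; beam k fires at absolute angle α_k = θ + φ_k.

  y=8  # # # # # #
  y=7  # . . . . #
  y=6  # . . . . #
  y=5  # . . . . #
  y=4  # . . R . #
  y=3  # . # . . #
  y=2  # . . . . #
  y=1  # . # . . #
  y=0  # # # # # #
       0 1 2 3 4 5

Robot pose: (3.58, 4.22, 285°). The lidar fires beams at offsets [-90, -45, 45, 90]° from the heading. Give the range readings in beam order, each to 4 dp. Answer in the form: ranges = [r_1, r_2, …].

ranges = [0.8500, 1.1600, 1.6397, 1.4701]

beam 1: φ=-90°, α=195°
  d=(-0.9659,-0.2588)  start (3,4)  tX=0.6005 tY=0.8500  stride 1/|dx|=1.0353 1/|dy|=3.8637
    cross x-line → (2,4), t=0.6005
    cross y-line → (2,3), t=0.8500 (wall)
  → r_1 = 0.8500
beam 2: φ=-45°, α=240°
  d=(-0.5000,-0.8660)  start (3,4)  tX=1.1600 tY=0.2540  stride 1/|dx|=2.0000 1/|dy|=1.1547
    cross y-line → (3,3), t=0.2540
    cross x-line → (2,3), t=1.1600 (wall)
  → r_2 = 1.1600
beam 3: φ=45°, α=330°
  d=(0.8660,-0.5000)  start (3,4)  tX=0.4850 tY=0.4400  stride 1/|dx|=1.1547 1/|dy|=2.0000
    cross y-line → (3,3), t=0.4400
    cross x-line → (4,3), t=0.4850
    cross x-line → (5,3), t=1.6397 (wall)
  → r_3 = 1.6397
beam 4: φ=90°, α=15°
  d=(0.9659,0.2588)  start (3,4)  tX=0.4348 tY=3.0137  stride 1/|dx|=1.0353 1/|dy|=3.8637
    cross x-line → (4,4), t=0.4348
    cross x-line → (5,4), t=1.4701 (wall)
  → r_4 = 1.4701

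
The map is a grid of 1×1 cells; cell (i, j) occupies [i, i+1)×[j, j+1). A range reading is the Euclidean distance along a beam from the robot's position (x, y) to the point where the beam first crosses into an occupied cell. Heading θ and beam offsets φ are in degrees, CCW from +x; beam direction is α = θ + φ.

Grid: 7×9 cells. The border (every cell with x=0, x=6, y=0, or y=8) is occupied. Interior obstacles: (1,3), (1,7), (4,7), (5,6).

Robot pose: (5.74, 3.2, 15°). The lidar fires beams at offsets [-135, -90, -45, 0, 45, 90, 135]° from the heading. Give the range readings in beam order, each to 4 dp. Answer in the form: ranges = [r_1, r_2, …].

beam 1: φ=-135°, α=240°
  dir = (cos 240°, sin 240°) = (-0.5000, -0.8660); from cell (5,3)
  next x-line at t=1.4800, next y-line at t=0.2309; Δt_x=2.0000, Δt_y=1.1547
    y: enter (5,2) at t=0.2309
    y: enter (5,1) at t=1.3856
    x: enter (4,1) at t=1.4800
    y: enter (4,0) at t=2.5403 ← occupied
  → r_1 = 2.5403
beam 2: φ=-90°, α=285°
  dir = (cos 285°, sin 285°) = (0.2588, -0.9659); from cell (5,3)
  next x-line at t=1.0046, next y-line at t=0.2071; Δt_x=3.8637, Δt_y=1.0353
    y: enter (5,2) at t=0.2071
    x: enter (6,2) at t=1.0046 ← occupied
  → r_2 = 1.0046
beam 3: φ=-45°, α=330°
  dir = (cos 330°, sin 330°) = (0.8660, -0.5000); from cell (5,3)
  next x-line at t=0.3002, next y-line at t=0.4000; Δt_x=1.1547, Δt_y=2.0000
    x: enter (6,3) at t=0.3002 ← occupied
  → r_3 = 0.3002
beam 4: φ=0°, α=15°
  dir = (cos 15°, sin 15°) = (0.9659, 0.2588); from cell (5,3)
  next x-line at t=0.2692, next y-line at t=3.0910; Δt_x=1.0353, Δt_y=3.8637
    x: enter (6,3) at t=0.2692 ← occupied
  → r_4 = 0.2692
beam 5: φ=45°, α=60°
  dir = (cos 60°, sin 60°) = (0.5000, 0.8660); from cell (5,3)
  next x-line at t=0.5200, next y-line at t=0.9238; Δt_x=2.0000, Δt_y=1.1547
    x: enter (6,3) at t=0.5200 ← occupied
  → r_5 = 0.5200
beam 6: φ=90°, α=105°
  dir = (cos 105°, sin 105°) = (-0.2588, 0.9659); from cell (5,3)
  next x-line at t=2.8591, next y-line at t=0.8282; Δt_x=3.8637, Δt_y=1.0353
    y: enter (5,4) at t=0.8282
    y: enter (5,5) at t=1.8635
    x: enter (4,5) at t=2.8591
    y: enter (4,6) at t=2.8988
    y: enter (4,7) at t=3.9340 ← occupied
  → r_6 = 3.9340
beam 7: φ=135°, α=150°
  dir = (cos 150°, sin 150°) = (-0.8660, 0.5000); from cell (5,3)
  next x-line at t=0.8545, next y-line at t=1.6000; Δt_x=1.1547, Δt_y=2.0000
    x: enter (4,3) at t=0.8545
    y: enter (4,4) at t=1.6000
    x: enter (3,4) at t=2.0092
    x: enter (2,4) at t=3.1639
    y: enter (2,5) at t=3.6000
    x: enter (1,5) at t=4.3186
    x: enter (0,5) at t=5.4733 ← occupied
  → r_7 = 5.4733

ranges = [2.5403, 1.0046, 0.3002, 0.2692, 0.5200, 3.9340, 5.4733]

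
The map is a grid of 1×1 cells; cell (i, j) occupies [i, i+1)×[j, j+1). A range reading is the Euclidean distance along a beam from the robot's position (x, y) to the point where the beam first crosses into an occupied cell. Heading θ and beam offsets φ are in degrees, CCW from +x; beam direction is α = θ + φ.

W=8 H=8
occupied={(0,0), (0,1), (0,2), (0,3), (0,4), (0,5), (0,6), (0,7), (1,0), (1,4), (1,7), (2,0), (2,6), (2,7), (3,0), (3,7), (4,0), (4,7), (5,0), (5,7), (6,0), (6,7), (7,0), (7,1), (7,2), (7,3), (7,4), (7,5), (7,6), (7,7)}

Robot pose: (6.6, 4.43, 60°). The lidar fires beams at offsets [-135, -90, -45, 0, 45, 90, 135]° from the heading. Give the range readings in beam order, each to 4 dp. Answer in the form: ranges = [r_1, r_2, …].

beam 1: φ=-135°, α=285°
  cosα=0.2588 sinα=-0.9659 | (6,4) | tMaxX 1.5455 tMaxY 0.4452 | tΔX 3.8637 tΔY 1.0353
    t=0.4452 [y] (6,3)
    t=1.4804 [y] (6,2)
    t=1.5455 [x] (7,2) — stop
  → r_1 = 1.5455
beam 2: φ=-90°, α=330°
  cosα=0.8660 sinα=-0.5000 | (6,4) | tMaxX 0.4619 tMaxY 0.8600 | tΔX 1.1547 tΔY 2.0000
    t=0.4619 [x] (7,4) — stop
  → r_2 = 0.4619
beam 3: φ=-45°, α=15°
  cosα=0.9659 sinα=0.2588 | (6,4) | tMaxX 0.4141 tMaxY 2.2023 | tΔX 1.0353 tΔY 3.8637
    t=0.4141 [x] (7,4) — stop
  → r_3 = 0.4141
beam 4: φ=0°, α=60°
  cosα=0.5000 sinα=0.8660 | (6,4) | tMaxX 0.8000 tMaxY 0.6582 | tΔX 2.0000 tΔY 1.1547
    t=0.6582 [y] (6,5)
    t=0.8000 [x] (7,5) — stop
  → r_4 = 0.8000
beam 5: φ=45°, α=105°
  cosα=-0.2588 sinα=0.9659 | (6,4) | tMaxX 2.3182 tMaxY 0.5901 | tΔX 3.8637 tΔY 1.0353
    t=0.5901 [y] (6,5)
    t=1.6254 [y] (6,6)
    t=2.3182 [x] (5,6)
    t=2.6607 [y] (5,7) — stop
  → r_5 = 2.6607
beam 6: φ=90°, α=150°
  cosα=-0.8660 sinα=0.5000 | (6,4) | tMaxX 0.6928 tMaxY 1.1400 | tΔX 1.1547 tΔY 2.0000
    t=0.6928 [x] (5,4)
    t=1.1400 [y] (5,5)
    t=1.8475 [x] (4,5)
    t=3.0022 [x] (3,5)
    t=3.1400 [y] (3,6)
    t=4.1569 [x] (2,6) — stop
  → r_6 = 4.1569
beam 7: φ=135°, α=195°
  cosα=-0.9659 sinα=-0.2588 | (6,4) | tMaxX 0.6212 tMaxY 1.6614 | tΔX 1.0353 tΔY 3.8637
    t=0.6212 [x] (5,4)
    t=1.6564 [x] (4,4)
    t=1.6614 [y] (4,3)
    t=2.6917 [x] (3,3)
    t=3.7270 [x] (2,3)
    t=4.7623 [x] (1,3)
    t=5.5251 [y] (1,2)
    t=5.7975 [x] (0,2) — stop
  → r_7 = 5.7975

ranges = [1.5455, 0.4619, 0.4141, 0.8000, 2.6607, 4.1569, 5.7975]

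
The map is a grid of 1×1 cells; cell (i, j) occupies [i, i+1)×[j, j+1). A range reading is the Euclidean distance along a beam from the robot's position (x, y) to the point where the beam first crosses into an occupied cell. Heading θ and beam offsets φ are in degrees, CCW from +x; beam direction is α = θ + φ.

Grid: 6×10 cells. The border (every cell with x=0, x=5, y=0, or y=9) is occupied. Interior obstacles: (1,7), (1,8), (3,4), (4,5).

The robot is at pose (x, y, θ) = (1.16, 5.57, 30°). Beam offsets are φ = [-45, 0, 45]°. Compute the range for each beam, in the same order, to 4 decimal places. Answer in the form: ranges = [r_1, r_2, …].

ranges = [2.2023, 4.4341, 1.4804]

beam 1: φ=-45°, α=345°
  cosα=0.9659 sinα=-0.2588 | (1,5) | tMaxX 0.8696 tMaxY 2.2023 | tΔX 1.0353 tΔY 3.8637
    t=0.8696 [x] (2,5)
    t=1.9049 [x] (3,5)
    t=2.2023 [y] (3,4) — stop
  → r_1 = 2.2023
beam 2: φ=0°, α=30°
  cosα=0.8660 sinα=0.5000 | (1,5) | tMaxX 0.9699 tMaxY 0.8600 | tΔX 1.1547 tΔY 2.0000
    t=0.8600 [y] (1,6)
    t=0.9699 [x] (2,6)
    t=2.1246 [x] (3,6)
    t=2.8600 [y] (3,7)
    t=3.2793 [x] (4,7)
    t=4.4341 [x] (5,7) — stop
  → r_2 = 4.4341
beam 3: φ=45°, α=75°
  cosα=0.2588 sinα=0.9659 | (1,5) | tMaxX 3.2455 tMaxY 0.4452 | tΔX 3.8637 tΔY 1.0353
    t=0.4452 [y] (1,6)
    t=1.4804 [y] (1,7) — stop
  → r_3 = 1.4804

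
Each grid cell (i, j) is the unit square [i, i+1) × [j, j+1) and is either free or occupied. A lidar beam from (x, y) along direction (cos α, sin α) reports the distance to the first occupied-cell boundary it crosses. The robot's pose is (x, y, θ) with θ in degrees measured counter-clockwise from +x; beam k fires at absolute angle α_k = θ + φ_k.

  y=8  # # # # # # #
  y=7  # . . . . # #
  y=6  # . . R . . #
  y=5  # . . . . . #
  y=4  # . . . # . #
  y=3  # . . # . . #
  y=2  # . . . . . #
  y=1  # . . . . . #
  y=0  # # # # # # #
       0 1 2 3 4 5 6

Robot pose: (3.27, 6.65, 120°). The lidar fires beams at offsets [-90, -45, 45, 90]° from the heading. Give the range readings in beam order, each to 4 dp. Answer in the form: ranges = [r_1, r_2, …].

ranges = [1.9976, 1.3976, 2.3501, 2.6212]

beam 1: φ=-90°, α=30°
  dir = (cos 30°, sin 30°) = (0.8660, 0.5000); from cell (3,6)
  next x-line at t=0.8429, next y-line at t=0.7000; Δt_x=1.1547, Δt_y=2.0000
    y: enter (3,7) at t=0.7000
    x: enter (4,7) at t=0.8429
    x: enter (5,7) at t=1.9976 ← occupied
  → r_1 = 1.9976
beam 2: φ=-45°, α=75°
  dir = (cos 75°, sin 75°) = (0.2588, 0.9659); from cell (3,6)
  next x-line at t=2.8205, next y-line at t=0.3623; Δt_x=3.8637, Δt_y=1.0353
    y: enter (3,7) at t=0.3623
    y: enter (3,8) at t=1.3976 ← occupied
  → r_2 = 1.3976
beam 3: φ=45°, α=165°
  dir = (cos 165°, sin 165°) = (-0.9659, 0.2588); from cell (3,6)
  next x-line at t=0.2795, next y-line at t=1.3523; Δt_x=1.0353, Δt_y=3.8637
    x: enter (2,6) at t=0.2795
    x: enter (1,6) at t=1.3148
    y: enter (1,7) at t=1.3523
    x: enter (0,7) at t=2.3501 ← occupied
  → r_3 = 2.3501
beam 4: φ=90°, α=210°
  dir = (cos 210°, sin 210°) = (-0.8660, -0.5000); from cell (3,6)
  next x-line at t=0.3118, next y-line at t=1.3000; Δt_x=1.1547, Δt_y=2.0000
    x: enter (2,6) at t=0.3118
    y: enter (2,5) at t=1.3000
    x: enter (1,5) at t=1.4665
    x: enter (0,5) at t=2.6212 ← occupied
  → r_4 = 2.6212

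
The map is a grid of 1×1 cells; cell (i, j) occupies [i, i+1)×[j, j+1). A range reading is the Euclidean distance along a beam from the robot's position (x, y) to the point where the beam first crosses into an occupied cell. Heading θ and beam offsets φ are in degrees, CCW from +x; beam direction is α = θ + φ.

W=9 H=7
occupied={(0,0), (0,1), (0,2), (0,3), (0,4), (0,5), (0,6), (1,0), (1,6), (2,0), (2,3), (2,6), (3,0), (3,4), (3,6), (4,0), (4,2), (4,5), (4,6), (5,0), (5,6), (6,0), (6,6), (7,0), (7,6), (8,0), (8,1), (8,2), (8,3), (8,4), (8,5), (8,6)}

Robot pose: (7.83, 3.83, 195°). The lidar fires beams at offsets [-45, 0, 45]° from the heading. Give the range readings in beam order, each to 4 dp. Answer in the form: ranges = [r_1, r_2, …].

beam 1: φ=-45°, α=150°
  dir = (cos 150°, sin 150°) = (-0.8660, 0.5000); from cell (7,3)
  next x-line at t=0.9584, next y-line at t=0.3400; Δt_x=1.1547, Δt_y=2.0000
    y: enter (7,4) at t=0.3400
    x: enter (6,4) at t=0.9584
    x: enter (5,4) at t=2.1131
    y: enter (5,5) at t=2.3400
    x: enter (4,5) at t=3.2678 ← occupied
  → r_1 = 3.2678
beam 2: φ=0°, α=195°
  dir = (cos 195°, sin 195°) = (-0.9659, -0.2588); from cell (7,3)
  next x-line at t=0.8593, next y-line at t=3.2069; Δt_x=1.0353, Δt_y=3.8637
    x: enter (6,3) at t=0.8593
    x: enter (5,3) at t=1.8946
    x: enter (4,3) at t=2.9298
    y: enter (4,2) at t=3.2069 ← occupied
  → r_2 = 3.2069
beam 3: φ=45°, α=240°
  dir = (cos 240°, sin 240°) = (-0.5000, -0.8660); from cell (7,3)
  next x-line at t=1.6600, next y-line at t=0.9584; Δt_x=2.0000, Δt_y=1.1547
    y: enter (7,2) at t=0.9584
    x: enter (6,2) at t=1.6600
    y: enter (6,1) at t=2.1131
    y: enter (6,0) at t=3.2678 ← occupied
  → r_3 = 3.2678

ranges = [3.2678, 3.2069, 3.2678]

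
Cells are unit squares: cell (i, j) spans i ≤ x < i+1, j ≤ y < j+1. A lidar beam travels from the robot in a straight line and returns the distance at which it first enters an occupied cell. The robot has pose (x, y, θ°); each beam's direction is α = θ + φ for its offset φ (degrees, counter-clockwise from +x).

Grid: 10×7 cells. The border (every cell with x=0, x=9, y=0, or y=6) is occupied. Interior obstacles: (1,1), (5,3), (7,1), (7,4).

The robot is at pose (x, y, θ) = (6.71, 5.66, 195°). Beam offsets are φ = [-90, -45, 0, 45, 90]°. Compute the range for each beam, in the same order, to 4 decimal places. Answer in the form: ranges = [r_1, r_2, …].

ranges = [0.3520, 0.6800, 5.9114, 1.9168, 1.1205]

beam 1: φ=-90°, α=105°
  direction (-0.2588, 0.9659); cell (6,5); t to first gridline: x 2.7432, y 0.3520 (then +3.8637 / +1.0353)
    (6,6) via y @ 0.3520  # hit
  → r_1 = 0.3520
beam 2: φ=-45°, α=150°
  direction (-0.8660, 0.5000); cell (6,5); t to first gridline: x 0.8198, y 0.6800 (then +1.1547 / +2.0000)
    (6,6) via y @ 0.6800  # hit
  → r_2 = 0.6800
beam 3: φ=0°, α=195°
  direction (-0.9659, -0.2588); cell (6,5); t to first gridline: x 0.7350, y 2.5500 (then +1.0353 / +3.8637)
    (5,5) via x @ 0.7350
    (4,5) via x @ 1.7703
    (4,4) via y @ 2.5500
    (3,4) via x @ 2.8056
    (2,4) via x @ 3.8409
    (1,4) via x @ 4.8762
    (0,4) via x @ 5.9114  # hit
  → r_3 = 5.9114
beam 4: φ=45°, α=240°
  direction (-0.5000, -0.8660); cell (6,5); t to first gridline: x 1.4200, y 0.7621 (then +2.0000 / +1.1547)
    (6,4) via y @ 0.7621
    (5,4) via x @ 1.4200
    (5,3) via y @ 1.9168  # hit
  → r_4 = 1.9168
beam 5: φ=90°, α=285°
  direction (0.2588, -0.9659); cell (6,5); t to first gridline: x 1.1205, y 0.6833 (then +3.8637 / +1.0353)
    (6,4) via y @ 0.6833
    (7,4) via x @ 1.1205  # hit
  → r_5 = 1.1205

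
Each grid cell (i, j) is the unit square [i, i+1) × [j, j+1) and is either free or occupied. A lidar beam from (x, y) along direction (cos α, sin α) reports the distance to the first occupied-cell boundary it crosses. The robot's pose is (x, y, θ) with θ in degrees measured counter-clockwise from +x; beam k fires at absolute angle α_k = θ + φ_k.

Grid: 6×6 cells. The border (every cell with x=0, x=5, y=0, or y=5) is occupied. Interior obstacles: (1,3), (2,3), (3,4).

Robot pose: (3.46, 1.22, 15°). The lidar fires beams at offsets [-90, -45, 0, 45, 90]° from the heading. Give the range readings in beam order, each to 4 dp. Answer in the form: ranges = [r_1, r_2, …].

ranges = [0.2278, 0.4400, 1.5943, 3.0800, 1.8428]

beam 1: φ=-90°, α=285°
  direction (0.2588, -0.9659); cell (3,1); t to first gridline: x 2.0864, y 0.2278 (then +3.8637 / +1.0353)
    (3,0) via y @ 0.2278  # hit
  → r_1 = 0.2278
beam 2: φ=-45°, α=330°
  direction (0.8660, -0.5000); cell (3,1); t to first gridline: x 0.6235, y 0.4400 (then +1.1547 / +2.0000)
    (3,0) via y @ 0.4400  # hit
  → r_2 = 0.4400
beam 3: φ=0°, α=15°
  direction (0.9659, 0.2588); cell (3,1); t to first gridline: x 0.5590, y 3.0137 (then +1.0353 / +3.8637)
    (4,1) via x @ 0.5590
    (5,1) via x @ 1.5943  # hit
  → r_3 = 1.5943
beam 4: φ=45°, α=60°
  direction (0.5000, 0.8660); cell (3,1); t to first gridline: x 1.0800, y 0.9007 (then +2.0000 / +1.1547)
    (3,2) via y @ 0.9007
    (4,2) via x @ 1.0800
    (4,3) via y @ 2.0554
    (5,3) via x @ 3.0800  # hit
  → r_4 = 3.0800
beam 5: φ=90°, α=105°
  direction (-0.2588, 0.9659); cell (3,1); t to first gridline: x 1.7773, y 0.8075 (then +3.8637 / +1.0353)
    (3,2) via y @ 0.8075
    (2,2) via x @ 1.7773
    (2,3) via y @ 1.8428  # hit
  → r_5 = 1.8428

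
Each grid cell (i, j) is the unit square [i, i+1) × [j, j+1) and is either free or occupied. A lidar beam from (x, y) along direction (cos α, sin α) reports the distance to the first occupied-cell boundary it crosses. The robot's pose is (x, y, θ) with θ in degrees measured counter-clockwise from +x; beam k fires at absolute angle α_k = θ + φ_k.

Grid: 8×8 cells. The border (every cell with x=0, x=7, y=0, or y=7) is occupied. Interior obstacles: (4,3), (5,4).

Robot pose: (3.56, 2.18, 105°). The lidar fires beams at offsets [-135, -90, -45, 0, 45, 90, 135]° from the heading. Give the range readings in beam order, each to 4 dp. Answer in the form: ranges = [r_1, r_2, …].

ranges = [2.3600, 3.5614, 0.9469, 4.9900, 2.9560, 2.6503, 1.3625]

beam 1: φ=-135°, α=330°
  direction (0.8660, -0.5000); cell (3,2); t to first gridline: x 0.5081, y 0.3600 (then +1.1547 / +2.0000)
    (3,1) via y @ 0.3600
    (4,1) via x @ 0.5081
    (5,1) via x @ 1.6628
    (5,0) via y @ 2.3600  # hit
  → r_1 = 2.3600
beam 2: φ=-90°, α=15°
  direction (0.9659, 0.2588); cell (3,2); t to first gridline: x 0.4555, y 3.1682 (then +1.0353 / +3.8637)
    (4,2) via x @ 0.4555
    (5,2) via x @ 1.4908
    (6,2) via x @ 2.5261
    (6,3) via y @ 3.1682
    (7,3) via x @ 3.5614  # hit
  → r_2 = 3.5614
beam 3: φ=-45°, α=60°
  direction (0.5000, 0.8660); cell (3,2); t to first gridline: x 0.8800, y 0.9469 (then +2.0000 / +1.1547)
    (4,2) via x @ 0.8800
    (4,3) via y @ 0.9469  # hit
  → r_3 = 0.9469
beam 4: φ=0°, α=105°
  direction (-0.2588, 0.9659); cell (3,2); t to first gridline: x 2.1637, y 0.8489 (then +3.8637 / +1.0353)
    (3,3) via y @ 0.8489
    (3,4) via y @ 1.8842
    (2,4) via x @ 2.1637
    (2,5) via y @ 2.9195
    (2,6) via y @ 3.9548
    (2,7) via y @ 4.9900  # hit
  → r_4 = 4.9900
beam 5: φ=45°, α=150°
  direction (-0.8660, 0.5000); cell (3,2); t to first gridline: x 0.6466, y 1.6400 (then +1.1547 / +2.0000)
    (2,2) via x @ 0.6466
    (2,3) via y @ 1.6400
    (1,3) via x @ 1.8013
    (0,3) via x @ 2.9560  # hit
  → r_5 = 2.9560
beam 6: φ=90°, α=195°
  direction (-0.9659, -0.2588); cell (3,2); t to first gridline: x 0.5798, y 0.6955 (then +1.0353 / +3.8637)
    (2,2) via x @ 0.5798
    (2,1) via y @ 0.6955
    (1,1) via x @ 1.6150
    (0,1) via x @ 2.6503  # hit
  → r_6 = 2.6503
beam 7: φ=135°, α=240°
  direction (-0.5000, -0.8660); cell (3,2); t to first gridline: x 1.1200, y 0.2078 (then +2.0000 / +1.1547)
    (3,1) via y @ 0.2078
    (2,1) via x @ 1.1200
    (2,0) via y @ 1.3625  # hit
  → r_7 = 1.3625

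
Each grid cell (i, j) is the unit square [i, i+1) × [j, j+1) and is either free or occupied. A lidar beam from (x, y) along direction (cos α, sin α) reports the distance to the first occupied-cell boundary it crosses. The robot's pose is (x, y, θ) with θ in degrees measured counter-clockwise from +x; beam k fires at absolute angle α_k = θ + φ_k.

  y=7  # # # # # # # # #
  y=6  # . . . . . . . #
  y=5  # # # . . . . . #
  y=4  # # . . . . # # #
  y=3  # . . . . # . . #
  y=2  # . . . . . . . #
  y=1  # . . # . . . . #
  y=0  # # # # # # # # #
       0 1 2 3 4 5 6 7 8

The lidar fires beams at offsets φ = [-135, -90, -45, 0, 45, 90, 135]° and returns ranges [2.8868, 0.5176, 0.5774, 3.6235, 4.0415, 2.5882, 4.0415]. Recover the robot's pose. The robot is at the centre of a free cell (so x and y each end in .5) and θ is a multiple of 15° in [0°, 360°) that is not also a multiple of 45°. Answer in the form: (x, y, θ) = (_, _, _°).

Candidates: 35 free-cell centres × 16 headings = 560 poses. Raycast each; keep the one whose scan matches to 4 dp.
  (7.5, 3.5, 165°): beam 1 = 0.5774 ≠ 2.8868 ✗
  (7.5, 2.5, 15°): beam 1 = 1.7321 ≠ 2.8868 ✗
  (4.5, 1.5, 345°): beam 1 = 0.5774 ≠ 2.8868 ✗
  …
  (4.5, 3.5, 75°): r_1=2.8868, r_2=0.5176, r_3=0.5774, r_4=3.6235, r_5=4.0415, r_6=2.5882, r_7=4.0415 — all match ✓
Only this pose fits every beam.

(x, y, θ) = (4.5, 3.5, 75°)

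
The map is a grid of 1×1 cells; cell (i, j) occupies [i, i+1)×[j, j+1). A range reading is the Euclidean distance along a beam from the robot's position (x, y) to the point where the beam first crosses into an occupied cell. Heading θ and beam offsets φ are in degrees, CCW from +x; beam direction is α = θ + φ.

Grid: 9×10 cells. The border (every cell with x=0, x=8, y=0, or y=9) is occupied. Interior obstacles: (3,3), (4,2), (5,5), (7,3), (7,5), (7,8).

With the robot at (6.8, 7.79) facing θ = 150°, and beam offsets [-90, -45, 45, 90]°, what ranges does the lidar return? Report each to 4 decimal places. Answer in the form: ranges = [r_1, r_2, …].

ranges = [0.4000, 1.2527, 6.0046, 2.0669]

beam 1: φ=-90°, α=60°
  d=(0.5000,0.8660)  start (6,7)  tX=0.4000 tY=0.2425  stride 1/|dx|=2.0000 1/|dy|=1.1547
    cross y-line → (6,8), t=0.2425
    cross x-line → (7,8), t=0.4000 (wall)
  → r_1 = 0.4000
beam 2: φ=-45°, α=105°
  d=(-0.2588,0.9659)  start (6,7)  tX=3.0910 tY=0.2174  stride 1/|dx|=3.8637 1/|dy|=1.0353
    cross y-line → (6,8), t=0.2174
    cross y-line → (6,9), t=1.2527 (wall)
  → r_2 = 1.2527
beam 3: φ=45°, α=195°
  d=(-0.9659,-0.2588)  start (6,7)  tX=0.8282 tY=3.0523  stride 1/|dx|=1.0353 1/|dy|=3.8637
    cross x-line → (5,7), t=0.8282
    cross x-line → (4,7), t=1.8635
    cross x-line → (3,7), t=2.8988
    cross y-line → (3,6), t=3.0523
    cross x-line → (2,6), t=3.9340
    cross x-line → (1,6), t=4.9693
    cross x-line → (0,6), t=6.0046 (wall)
  → r_3 = 6.0046
beam 4: φ=90°, α=240°
  d=(-0.5000,-0.8660)  start (6,7)  tX=1.6000 tY=0.9122  stride 1/|dx|=2.0000 1/|dy|=1.1547
    cross y-line → (6,6), t=0.9122
    cross x-line → (5,6), t=1.6000
    cross y-line → (5,5), t=2.0669 (wall)
  → r_4 = 2.0669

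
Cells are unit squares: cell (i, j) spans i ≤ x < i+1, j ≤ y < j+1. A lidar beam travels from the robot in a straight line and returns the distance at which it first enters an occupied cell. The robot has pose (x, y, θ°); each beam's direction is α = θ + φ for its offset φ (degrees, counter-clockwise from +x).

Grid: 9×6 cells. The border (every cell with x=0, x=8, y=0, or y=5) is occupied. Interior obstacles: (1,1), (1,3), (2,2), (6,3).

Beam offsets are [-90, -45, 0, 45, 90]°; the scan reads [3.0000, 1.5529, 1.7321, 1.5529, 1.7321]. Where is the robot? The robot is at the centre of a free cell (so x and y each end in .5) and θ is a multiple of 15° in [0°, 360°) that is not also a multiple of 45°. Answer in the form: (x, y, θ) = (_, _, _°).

(x, y, θ) = (6.5, 2.5, 300°)

The pose lattice has 24·16 = 384 candidates. Test each by forward raycasting.
  (3.5, 4.5, 60°): beam 1 = 2.8868 ≠ 3.0000 ✗
  (5.5, 4.5, 150°): beam 1 = 0.5774 ≠ 3.0000 ✗
  (3.5, 4.5, 30°): beam 1 = 4.0415 ≠ 3.0000 ✗
  …
  (6.5, 2.5, 300°): r_1=3.0000, r_2=1.5529, r_3=1.7321, r_4=1.5529, r_5=1.7321 — all match ✓
Unique over the lattice → pose = (6.5, 2.5, 300°).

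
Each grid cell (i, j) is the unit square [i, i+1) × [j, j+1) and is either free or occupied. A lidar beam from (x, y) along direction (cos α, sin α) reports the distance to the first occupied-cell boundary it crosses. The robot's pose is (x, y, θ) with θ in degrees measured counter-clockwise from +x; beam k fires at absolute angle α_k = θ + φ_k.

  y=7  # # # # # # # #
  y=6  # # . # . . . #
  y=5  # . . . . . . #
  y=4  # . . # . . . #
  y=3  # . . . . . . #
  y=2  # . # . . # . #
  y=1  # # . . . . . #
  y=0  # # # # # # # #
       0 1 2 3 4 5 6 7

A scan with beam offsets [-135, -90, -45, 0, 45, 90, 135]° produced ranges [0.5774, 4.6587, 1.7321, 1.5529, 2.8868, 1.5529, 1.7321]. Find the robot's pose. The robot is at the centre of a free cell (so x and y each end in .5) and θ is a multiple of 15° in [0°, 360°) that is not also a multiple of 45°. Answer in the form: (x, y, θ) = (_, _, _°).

The pose lattice has 30·16 = 480 candidates. Test each by forward raycasting.
  (5.5, 1.5, 240°): beam 1 = 0.5176 ≠ 0.5774 ✗
  (5.5, 5.5, 285°): beam 1 = 1.7321 ≠ 0.5774 ✗
  (1.5, 5.5, 150°): beam 1 = 1.9319 ≠ 0.5774 ✗
  (4.5, 2.5, 105°): beam 2 = 0.5176 ≠ 4.6587 ✗
  (6.5, 2.5, 195°): beam 1 = 1.0000 ≠ 0.5774 ✗
  …
  (4.5, 2.5, 165°): r_1=0.5774, r_2=4.6587, r_3=1.7321, r_4=1.5529, r_5=2.8868, r_6=1.5529, r_7=1.7321 — all match ✓
No second candidate reproduces the full scan.

(x, y, θ) = (4.5, 2.5, 165°)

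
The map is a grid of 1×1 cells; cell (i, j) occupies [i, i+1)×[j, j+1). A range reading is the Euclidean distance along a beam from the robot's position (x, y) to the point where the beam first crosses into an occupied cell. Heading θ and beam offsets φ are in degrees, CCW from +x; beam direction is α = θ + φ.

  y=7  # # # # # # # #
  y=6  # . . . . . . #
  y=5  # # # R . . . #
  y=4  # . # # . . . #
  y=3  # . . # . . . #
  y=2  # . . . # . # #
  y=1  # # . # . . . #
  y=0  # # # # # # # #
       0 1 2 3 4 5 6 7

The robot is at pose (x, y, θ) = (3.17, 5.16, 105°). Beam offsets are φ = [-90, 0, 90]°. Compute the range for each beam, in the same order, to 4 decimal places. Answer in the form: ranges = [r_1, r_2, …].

beam 1: φ=-90°, α=15°
  d=(0.9659,0.2588)  start (3,5)  tX=0.8593 tY=3.2455  stride 1/|dx|=1.0353 1/|dy|=3.8637
    cross x-line → (4,5), t=0.8593
    cross x-line → (5,5), t=1.8946
    cross x-line → (6,5), t=2.9298
    cross y-line → (6,6), t=3.2455
    cross x-line → (7,6), t=3.9651 (wall)
  → r_1 = 3.9651
beam 2: φ=0°, α=105°
  d=(-0.2588,0.9659)  start (3,5)  tX=0.6568 tY=0.8696  stride 1/|dx|=3.8637 1/|dy|=1.0353
    cross x-line → (2,5), t=0.6568 (wall)
  → r_2 = 0.6568
beam 3: φ=90°, α=195°
  d=(-0.9659,-0.2588)  start (3,5)  tX=0.1760 tY=0.6182  stride 1/|dx|=1.0353 1/|dy|=3.8637
    cross x-line → (2,5), t=0.1760 (wall)
  → r_3 = 0.1760

ranges = [3.9651, 0.6568, 0.1760]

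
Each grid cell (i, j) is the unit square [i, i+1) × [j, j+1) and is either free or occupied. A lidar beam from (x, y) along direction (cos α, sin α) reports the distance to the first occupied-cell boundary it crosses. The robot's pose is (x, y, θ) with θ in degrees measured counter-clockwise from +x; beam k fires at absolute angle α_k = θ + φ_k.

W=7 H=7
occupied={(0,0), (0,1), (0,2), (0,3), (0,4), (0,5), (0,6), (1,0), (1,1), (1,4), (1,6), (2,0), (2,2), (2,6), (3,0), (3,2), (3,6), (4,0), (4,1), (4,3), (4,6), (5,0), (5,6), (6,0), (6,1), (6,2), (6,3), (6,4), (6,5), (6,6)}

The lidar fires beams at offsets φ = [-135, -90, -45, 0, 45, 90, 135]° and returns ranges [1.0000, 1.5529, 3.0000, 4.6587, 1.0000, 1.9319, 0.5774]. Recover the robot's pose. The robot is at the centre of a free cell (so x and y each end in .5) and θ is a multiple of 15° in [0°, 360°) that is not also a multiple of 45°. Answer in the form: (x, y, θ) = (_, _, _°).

(x, y, θ) = (5.5, 4.5, 195°)

Enumerate (i+0.5, j+0.5, θ) over the 19 free cells and 16 admissible headings. For each, cast all 7 beams and compare to the given ranges.
  (5.5, 2.5, 240°): beam 1 = 3.6235 ≠ 1.0000 ✗
  (2.5, 1.5, 120°): beam 1 = 1.5529 ≠ 1.0000 ✗
  (3.5, 1.5, 105°): beam 1 = 0.5774 ≠ 1.0000 ✗
  …
  (5.5, 4.5, 195°): r_1=1.0000, r_2=1.5529, r_3=3.0000, r_4=4.6587, r_5=1.0000, r_6=1.9319, r_7=0.5774 — all match ✓
No second candidate reproduces the full scan.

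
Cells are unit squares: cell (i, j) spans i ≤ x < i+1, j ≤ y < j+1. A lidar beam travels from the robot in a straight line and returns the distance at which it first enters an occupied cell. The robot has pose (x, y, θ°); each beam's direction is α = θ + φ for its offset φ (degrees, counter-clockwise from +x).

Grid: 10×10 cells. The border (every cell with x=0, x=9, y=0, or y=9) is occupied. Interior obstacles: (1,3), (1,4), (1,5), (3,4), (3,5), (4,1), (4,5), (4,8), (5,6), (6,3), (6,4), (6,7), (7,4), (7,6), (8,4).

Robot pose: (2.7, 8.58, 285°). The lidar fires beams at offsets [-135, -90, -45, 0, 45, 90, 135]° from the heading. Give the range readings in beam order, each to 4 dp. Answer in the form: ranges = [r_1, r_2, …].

beam 1: φ=-135°, α=150°
  direction (-0.8660, 0.5000); cell (2,8); t to first gridline: x 0.8083, y 0.8400 (then +1.1547 / +2.0000)
    (1,8) via x @ 0.8083
    (1,9) via y @ 0.8400  # hit
  → r_1 = 0.8400
beam 2: φ=-90°, α=195°
  direction (-0.9659, -0.2588); cell (2,8); t to first gridline: x 0.7247, y 2.2409 (then +1.0353 / +3.8637)
    (1,8) via x @ 0.7247
    (0,8) via x @ 1.7600  # hit
  → r_2 = 1.7600
beam 3: φ=-45°, α=240°
  direction (-0.5000, -0.8660); cell (2,8); t to first gridline: x 1.4000, y 0.6697 (then +2.0000 / +1.1547)
    (2,7) via y @ 0.6697
    (1,7) via x @ 1.4000
    (1,6) via y @ 1.8244
    (1,5) via y @ 2.9791  # hit
  → r_3 = 2.9791
beam 4: φ=0°, α=285°
  direction (0.2588, -0.9659); cell (2,8); t to first gridline: x 1.1591, y 0.6005 (then +3.8637 / +1.0353)
    (2,7) via y @ 0.6005
    (3,7) via x @ 1.1591
    (3,6) via y @ 1.6357
    (3,5) via y @ 2.6710  # hit
  → r_4 = 2.6710
beam 5: φ=45°, α=330°
  direction (0.8660, -0.5000); cell (2,8); t to first gridline: x 0.3464, y 1.1600 (then +1.1547 / +2.0000)
    (3,8) via x @ 0.3464
    (3,7) via y @ 1.1600
    (4,7) via x @ 1.5011
    (5,7) via x @ 2.6558
    (5,6) via y @ 3.1600  # hit
  → r_5 = 3.1600
beam 6: φ=90°, α=15°
  direction (0.9659, 0.2588); cell (2,8); t to first gridline: x 0.3106, y 1.6228 (then +1.0353 / +3.8637)
    (3,8) via x @ 0.3106
    (4,8) via x @ 1.3459  # hit
  → r_6 = 1.3459
beam 7: φ=135°, α=60°
  direction (0.5000, 0.8660); cell (2,8); t to first gridline: x 0.6000, y 0.4850 (then +2.0000 / +1.1547)
    (2,9) via y @ 0.4850  # hit
  → r_7 = 0.4850

ranges = [0.8400, 1.7600, 2.9791, 2.6710, 3.1600, 1.3459, 0.4850]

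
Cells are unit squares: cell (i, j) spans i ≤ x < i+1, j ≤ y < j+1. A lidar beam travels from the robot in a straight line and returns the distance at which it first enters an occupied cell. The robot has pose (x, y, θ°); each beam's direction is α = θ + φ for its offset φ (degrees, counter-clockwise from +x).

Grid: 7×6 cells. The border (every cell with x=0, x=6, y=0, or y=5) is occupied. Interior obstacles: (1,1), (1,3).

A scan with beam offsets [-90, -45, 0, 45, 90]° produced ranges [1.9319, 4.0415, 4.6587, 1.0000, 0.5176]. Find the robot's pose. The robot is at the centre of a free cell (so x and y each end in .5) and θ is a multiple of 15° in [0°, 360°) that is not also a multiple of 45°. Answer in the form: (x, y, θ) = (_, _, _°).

(x, y, θ) = (5.5, 1.5, 165°)

The pose lattice has 18·16 = 288 candidates. Test each by forward raycasting.
  (5.5, 4.5, 330°): beam 1 = 4.0415 ≠ 1.9319 ✗
  (3.5, 2.5, 255°): beam 2 = 1.7321 ≠ 4.0415 ✗
  (1.5, 2.5, 330°): beam 1 = 0.5774 ≠ 1.9319 ✗
  (2.5, 1.5, 330°): beam 1 = 0.5774 ≠ 1.9319 ✗
  …
  (5.5, 1.5, 165°): r_1=1.9319, r_2=4.0415, r_3=4.6587, r_4=1.0000, r_5=0.5176 — all match ✓
Only this pose fits every beam.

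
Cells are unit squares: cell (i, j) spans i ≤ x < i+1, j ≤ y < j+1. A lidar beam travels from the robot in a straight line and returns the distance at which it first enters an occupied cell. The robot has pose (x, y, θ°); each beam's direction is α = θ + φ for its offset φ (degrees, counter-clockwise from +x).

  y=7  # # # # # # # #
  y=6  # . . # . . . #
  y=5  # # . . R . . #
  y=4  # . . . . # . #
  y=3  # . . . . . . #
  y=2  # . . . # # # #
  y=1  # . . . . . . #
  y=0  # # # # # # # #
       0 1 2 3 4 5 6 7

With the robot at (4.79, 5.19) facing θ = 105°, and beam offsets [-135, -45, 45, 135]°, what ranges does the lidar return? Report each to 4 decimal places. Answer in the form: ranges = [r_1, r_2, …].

ranges = [0.3800, 2.0900, 1.6200, 4.8382]

beam 1: φ=-135°, α=330°
  direction (0.8660, -0.5000); cell (4,5); t to first gridline: x 0.2425, y 0.3800 (then +1.1547 / +2.0000)
    (5,5) via x @ 0.2425
    (5,4) via y @ 0.3800  # hit
  → r_1 = 0.3800
beam 2: φ=-45°, α=60°
  direction (0.5000, 0.8660); cell (4,5); t to first gridline: x 0.4200, y 0.9353 (then +2.0000 / +1.1547)
    (5,5) via x @ 0.4200
    (5,6) via y @ 0.9353
    (5,7) via y @ 2.0900  # hit
  → r_2 = 2.0900
beam 3: φ=45°, α=150°
  direction (-0.8660, 0.5000); cell (4,5); t to first gridline: x 0.9122, y 1.6200 (then +1.1547 / +2.0000)
    (3,5) via x @ 0.9122
    (3,6) via y @ 1.6200  # hit
  → r_3 = 1.6200
beam 4: φ=135°, α=240°
  direction (-0.5000, -0.8660); cell (4,5); t to first gridline: x 1.5800, y 0.2194 (then +2.0000 / +1.1547)
    (4,4) via y @ 0.2194
    (4,3) via y @ 1.3741
    (3,3) via x @ 1.5800
    (3,2) via y @ 2.5288
    (2,2) via x @ 3.5800
    (2,1) via y @ 3.6835
    (2,0) via y @ 4.8382  # hit
  → r_4 = 4.8382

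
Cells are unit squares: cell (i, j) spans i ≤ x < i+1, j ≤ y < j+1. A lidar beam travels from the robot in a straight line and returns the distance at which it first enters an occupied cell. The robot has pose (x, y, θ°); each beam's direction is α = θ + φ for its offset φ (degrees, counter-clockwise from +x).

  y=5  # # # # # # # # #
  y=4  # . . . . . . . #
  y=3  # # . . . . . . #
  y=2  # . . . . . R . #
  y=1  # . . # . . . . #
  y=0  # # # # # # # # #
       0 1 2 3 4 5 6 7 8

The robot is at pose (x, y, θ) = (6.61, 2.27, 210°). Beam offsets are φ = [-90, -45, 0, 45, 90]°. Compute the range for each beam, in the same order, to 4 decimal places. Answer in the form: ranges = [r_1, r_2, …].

beam 1: φ=-90°, α=120°
  direction (-0.5000, 0.8660); cell (6,2); t to first gridline: x 1.2200, y 0.8429 (then +2.0000 / +1.1547)
    (6,3) via y @ 0.8429
    (5,3) via x @ 1.2200
    (5,4) via y @ 1.9976
    (5,5) via y @ 3.1523  # hit
  → r_1 = 3.1523
beam 2: φ=-45°, α=165°
  direction (-0.9659, 0.2588); cell (6,2); t to first gridline: x 0.6315, y 2.8205 (then +1.0353 / +3.8637)
    (5,2) via x @ 0.6315
    (4,2) via x @ 1.6668
    (3,2) via x @ 2.7021
    (3,3) via y @ 2.8205
    (2,3) via x @ 3.7373
    (1,3) via x @ 4.7726  # hit
  → r_2 = 4.7726
beam 3: φ=0°, α=210°
  direction (-0.8660, -0.5000); cell (6,2); t to first gridline: x 0.7044, y 0.5400 (then +1.1547 / +2.0000)
    (6,1) via y @ 0.5400
    (5,1) via x @ 0.7044
    (4,1) via x @ 1.8591
    (4,0) via y @ 2.5400  # hit
  → r_3 = 2.5400
beam 4: φ=45°, α=255°
  direction (-0.2588, -0.9659); cell (6,2); t to first gridline: x 2.3569, y 0.2795 (then +3.8637 / +1.0353)
    (6,1) via y @ 0.2795
    (6,0) via y @ 1.3148  # hit
  → r_4 = 1.3148
beam 5: φ=90°, α=300°
  direction (0.5000, -0.8660); cell (6,2); t to first gridline: x 0.7800, y 0.3118 (then +2.0000 / +1.1547)
    (6,1) via y @ 0.3118
    (7,1) via x @ 0.7800
    (7,0) via y @ 1.4665  # hit
  → r_5 = 1.4665

ranges = [3.1523, 4.7726, 2.5400, 1.3148, 1.4665]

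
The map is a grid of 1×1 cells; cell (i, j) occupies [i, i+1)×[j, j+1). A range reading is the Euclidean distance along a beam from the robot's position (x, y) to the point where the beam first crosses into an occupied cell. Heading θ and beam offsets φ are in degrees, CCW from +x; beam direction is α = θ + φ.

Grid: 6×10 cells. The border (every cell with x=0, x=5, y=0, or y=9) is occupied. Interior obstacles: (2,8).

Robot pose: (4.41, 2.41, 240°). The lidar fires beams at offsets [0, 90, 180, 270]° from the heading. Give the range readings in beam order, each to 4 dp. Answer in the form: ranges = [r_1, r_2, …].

ranges = [1.6281, 0.6813, 1.1800, 3.9375]

beam 1: φ=0°, α=240°
  d=(-0.5000,-0.8660)  start (4,2)  tX=0.8200 tY=0.4734  stride 1/|dx|=2.0000 1/|dy|=1.1547
    cross y-line → (4,1), t=0.4734
    cross x-line → (3,1), t=0.8200
    cross y-line → (3,0), t=1.6281 (wall)
  → r_1 = 1.6281
beam 2: φ=90°, α=330°
  d=(0.8660,-0.5000)  start (4,2)  tX=0.6813 tY=0.8200  stride 1/|dx|=1.1547 1/|dy|=2.0000
    cross x-line → (5,2), t=0.6813 (wall)
  → r_2 = 0.6813
beam 3: φ=180°, α=60°
  d=(0.5000,0.8660)  start (4,2)  tX=1.1800 tY=0.6813  stride 1/|dx|=2.0000 1/|dy|=1.1547
    cross y-line → (4,3), t=0.6813
    cross x-line → (5,3), t=1.1800 (wall)
  → r_3 = 1.1800
beam 4: φ=270°, α=150°
  d=(-0.8660,0.5000)  start (4,2)  tX=0.4734 tY=1.1800  stride 1/|dx|=1.1547 1/|dy|=2.0000
    cross x-line → (3,2), t=0.4734
    cross y-line → (3,3), t=1.1800
    cross x-line → (2,3), t=1.6281
    cross x-line → (1,3), t=2.7828
    cross y-line → (1,4), t=3.1800
    cross x-line → (0,4), t=3.9375 (wall)
  → r_4 = 3.9375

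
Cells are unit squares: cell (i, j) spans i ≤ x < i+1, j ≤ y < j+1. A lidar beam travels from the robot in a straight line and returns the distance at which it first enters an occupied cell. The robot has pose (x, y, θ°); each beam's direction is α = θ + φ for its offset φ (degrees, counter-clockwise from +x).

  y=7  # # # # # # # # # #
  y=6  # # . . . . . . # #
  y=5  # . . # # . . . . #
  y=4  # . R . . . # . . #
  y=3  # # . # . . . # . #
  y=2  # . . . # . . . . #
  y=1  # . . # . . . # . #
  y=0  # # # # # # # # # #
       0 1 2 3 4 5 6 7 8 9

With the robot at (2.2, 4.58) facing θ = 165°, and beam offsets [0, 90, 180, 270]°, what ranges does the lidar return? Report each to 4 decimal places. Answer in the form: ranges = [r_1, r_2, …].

ranges = [1.2423, 0.7727, 4.9693, 2.5054]

beam 1: φ=0°, α=165°
  d=(-0.9659,0.2588)  start (2,4)  tX=0.2071 tY=1.6228  stride 1/|dx|=1.0353 1/|dy|=3.8637
    cross x-line → (1,4), t=0.2071
    cross x-line → (0,4), t=1.2423 (wall)
  → r_1 = 1.2423
beam 2: φ=90°, α=255°
  d=(-0.2588,-0.9659)  start (2,4)  tX=0.7727 tY=0.6005  stride 1/|dx|=3.8637 1/|dy|=1.0353
    cross y-line → (2,3), t=0.6005
    cross x-line → (1,3), t=0.7727 (wall)
  → r_2 = 0.7727
beam 3: φ=180°, α=345°
  d=(0.9659,-0.2588)  start (2,4)  tX=0.8282 tY=2.2409  stride 1/|dx|=1.0353 1/|dy|=3.8637
    cross x-line → (3,4), t=0.8282
    cross x-line → (4,4), t=1.8635
    cross y-line → (4,3), t=2.2409
    cross x-line → (5,3), t=2.8988
    cross x-line → (6,3), t=3.9340
    cross x-line → (7,3), t=4.9693 (wall)
  → r_3 = 4.9693
beam 4: φ=270°, α=75°
  d=(0.2588,0.9659)  start (2,4)  tX=3.0910 tY=0.4348  stride 1/|dx|=3.8637 1/|dy|=1.0353
    cross y-line → (2,5), t=0.4348
    cross y-line → (2,6), t=1.4701
    cross y-line → (2,7), t=2.5054 (wall)
  → r_4 = 2.5054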